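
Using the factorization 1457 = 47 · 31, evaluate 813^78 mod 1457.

Mod 47: 813 ≡ 14; by Fermat, exponent reduces to 78 mod 46 = 32; 14^32 ≡ 4 (mod 47).
Mod 31: 813 ≡ 7; by Fermat, exponent reduces to 78 mod 30 = 18; 7^18 ≡ 2 (mod 31).
Combine by CRT: x ≡ 4 (mod 47), x ≡ 2 (mod 31) ⇒ x ≡ 1273 (mod 1457).

1273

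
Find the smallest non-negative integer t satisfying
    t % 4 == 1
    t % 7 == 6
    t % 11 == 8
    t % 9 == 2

965

From t ≡ 1 (mod 4) write t = 1 + 4s. Substituting into t ≡ 6 (mod 7) gives 4s ≡ 5 (mod 7), and since 4⁻¹ ≡ 2 (mod 7), s ≡ 3. Hence t ≡ 1 + 4·3 = 13 (mod 28).
From t ≡ 13 (mod 28) write t = 13 + 28s. Substituting into t ≡ 8 (mod 11) gives 28s ≡ 6 (mod 11), and since 6⁻¹ ≡ 2 (mod 11), s ≡ 1. Hence t ≡ 13 + 28·1 = 41 (mod 308).
From t ≡ 41 (mod 308) write t = 41 + 308s. Substituting into t ≡ 2 (mod 9) gives 308s ≡ 6 (mod 9), and since 2⁻¹ ≡ 5 (mod 9), s ≡ 3. Hence t ≡ 41 + 308·3 = 965 (mod 2772).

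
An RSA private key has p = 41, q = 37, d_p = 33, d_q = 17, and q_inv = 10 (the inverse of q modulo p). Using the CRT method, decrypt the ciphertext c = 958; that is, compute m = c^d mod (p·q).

m₁ = c^(d_p) mod p: c ≡ 15 (mod 41), and 15^33 mod 41 = 35.
m₂ = c^(d_q) mod q: c ≡ 33 (mod 37), and 33^17 mod 37 = 9.
h = q_inv·(m₁ − m₂) mod p = 10·(35 − 9) mod 41 = 14.
m = m₂ + h·q = 9 + 14·37 = 527.

527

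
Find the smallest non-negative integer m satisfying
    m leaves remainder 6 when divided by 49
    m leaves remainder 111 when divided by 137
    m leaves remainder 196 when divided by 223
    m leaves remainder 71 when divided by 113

The moduli are pairwise coprime; N = 49·137·223·113 = 169160887.
N/49 = 3452263; 3452263 ≡ 17 (mod 49); 17·26 ≡ 1, so inverse 26.
N/137 = 1234751; 1234751 ≡ 107 (mod 137); 107·105 ≡ 1, so inverse 105.
N/223 = 758569; 758569 ≡ 146 (mod 223); 146·139 ≡ 1, so inverse 139.
N/113 = 1496999; 1496999 ≡ 88 (mod 113); 88·9 ≡ 1, so inverse 9.
m ≡ 6·3452263·26 + 111·1234751·105 + 196·758569·139 + 71·1496999·9 = 36552612130.
36552612130 mod 169160887 = 13860538.

13860538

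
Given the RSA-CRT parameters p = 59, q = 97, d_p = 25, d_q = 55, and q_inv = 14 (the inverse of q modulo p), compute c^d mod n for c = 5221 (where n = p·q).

252

m₁ = c^(d_p) mod p: c ≡ 29 (mod 59), and 29^25 mod 59 = 16.
m₂ = c^(d_q) mod q: c ≡ 80 (mod 97), and 80^55 mod 97 = 58.
h = q_inv·(m₁ − m₂) mod p = 14·(16 − 58) mod 59 = 2.
m = m₂ + h·q = 58 + 2·97 = 252.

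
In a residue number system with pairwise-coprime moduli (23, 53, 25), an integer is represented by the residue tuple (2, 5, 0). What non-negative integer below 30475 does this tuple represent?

The moduli are pairwise coprime; N = 23·53·25 = 30475.
N/23 = 1325; 1325 ≡ 14 (mod 23); 14·5 ≡ 1, so inverse 5.
N/53 = 575; 575 ≡ 45 (mod 53); 45·33 ≡ 1, so inverse 33.
N/25 = 1219; 1219 ≡ 19 (mod 25); 19·4 ≡ 1, so inverse 4.
x ≡ 2·1325·5 + 5·575·33 + 0·1219·4 = 108125.
108125 mod 30475 = 16700.

16700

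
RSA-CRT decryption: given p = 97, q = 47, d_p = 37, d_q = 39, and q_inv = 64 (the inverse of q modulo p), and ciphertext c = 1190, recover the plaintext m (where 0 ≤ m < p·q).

m₁ = c^(d_p) mod p: c ≡ 26 (mod 97), and 26^37 mod 97 = 15.
m₂ = c^(d_q) mod q: c ≡ 15 (mod 47), and 15^39 mod 47 = 20.
h = q_inv·(m₁ − m₂) mod p = 64·(15 − 20) mod 97 = 68.
m = m₂ + h·q = 20 + 68·47 = 3216.

3216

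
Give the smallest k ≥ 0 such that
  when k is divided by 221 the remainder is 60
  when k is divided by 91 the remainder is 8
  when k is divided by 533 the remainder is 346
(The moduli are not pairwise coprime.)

Combine the congruences pairwise.
gcd(221, 91) = 13 and 13 | (8 − 60), so the pair is consistent; merging gives k ≡ 281 (mod 1547), where 1547 = lcm(221, 91).
gcd(1547, 533) = 13 and 13 | (346 − 281), so the pair is consistent; merging gives k ≡ 14204 (mod 63427), where 63427 = lcm(1547, 533).
The solution is unique modulo lcm(221, 91, 533) = 63427.

14204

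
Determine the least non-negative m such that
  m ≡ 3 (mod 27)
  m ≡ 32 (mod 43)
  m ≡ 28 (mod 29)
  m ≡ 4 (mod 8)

35292

From m ≡ 3 (mod 27) write m = 3 + 27t. Substituting into m ≡ 32 (mod 43) gives 27t ≡ 29 (mod 43), and since 27⁻¹ ≡ 8 (mod 43), t ≡ 17. Hence m ≡ 3 + 27·17 = 462 (mod 1161).
From m ≡ 462 (mod 1161) write m = 462 + 1161t. Substituting into m ≡ 28 (mod 29) gives 1161t ≡ 1 (mod 29), and since 1⁻¹ ≡ 1 (mod 29), t ≡ 1. Hence m ≡ 462 + 1161·1 = 1623 (mod 33669).
From m ≡ 1623 (mod 33669) write m = 1623 + 33669t. Substituting into m ≡ 4 (mod 8) gives 33669t ≡ 5 (mod 8), and since 5⁻¹ ≡ 5 (mod 8), t ≡ 1. Hence m ≡ 1623 + 33669·1 = 35292 (mod 269352).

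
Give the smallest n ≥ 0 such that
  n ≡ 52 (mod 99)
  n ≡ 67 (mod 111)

844

Combine the congruences pairwise.
gcd(99, 111) = 3 and 3 | (67 − 52), so the pair is consistent; merging gives n ≡ 844 (mod 3663), where 3663 = lcm(99, 111).
The solution is unique modulo lcm(99, 111) = 3663.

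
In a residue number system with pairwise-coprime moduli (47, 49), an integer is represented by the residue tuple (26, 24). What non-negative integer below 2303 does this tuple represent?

73

From x ≡ 26 (mod 47) write x = 26 + 47t. Substituting into x ≡ 24 (mod 49) gives 47t ≡ 47 (mod 49), and since 47⁻¹ ≡ 24 (mod 49), t ≡ 1. Hence x ≡ 26 + 47·1 = 73 (mod 2303).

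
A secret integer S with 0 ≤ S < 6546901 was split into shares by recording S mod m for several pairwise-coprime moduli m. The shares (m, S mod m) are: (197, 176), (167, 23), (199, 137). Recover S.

The moduli are pairwise coprime; N = 197·167·199 = 6546901.
N/197 = 33233; 33233 ≡ 137 (mod 197); 137·174 ≡ 1, so inverse 174.
N/167 = 39203; 39203 ≡ 125 (mod 167); 125·163 ≡ 1, so inverse 163.
N/199 = 32899; 32899 ≡ 64 (mod 199); 64·28 ≡ 1, so inverse 28.
S ≡ 176·33233·174 + 23·39203·163 + 137·32899·28 = 1290900003.
1290900003 mod 6546901 = 1160506.

1160506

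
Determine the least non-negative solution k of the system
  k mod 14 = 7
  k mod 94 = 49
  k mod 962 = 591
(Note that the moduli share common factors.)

46767

Combine the congruences pairwise.
gcd(14, 94) = 2 and 2 | (49 − 7), so the pair is consistent; merging gives k ≡ 49 (mod 658), where 658 = lcm(14, 94).
gcd(658, 962) = 2 and 2 | (591 − 49), so the pair is consistent; merging gives k ≡ 46767 (mod 316498), where 316498 = lcm(658, 962).
The solution is unique modulo lcm(14, 94, 962) = 316498.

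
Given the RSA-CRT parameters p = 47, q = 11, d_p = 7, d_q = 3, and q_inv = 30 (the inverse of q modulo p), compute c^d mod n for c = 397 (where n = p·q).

507

m₁ = c^(d_p) mod p: c ≡ 21 (mod 47), and 21^7 mod 47 = 37.
m₂ = c^(d_q) mod q: c ≡ 1 (mod 11), and 1^3 mod 11 = 1.
h = q_inv·(m₁ − m₂) mod p = 30·(37 − 1) mod 47 = 46.
m = m₂ + h·q = 1 + 46·11 = 507.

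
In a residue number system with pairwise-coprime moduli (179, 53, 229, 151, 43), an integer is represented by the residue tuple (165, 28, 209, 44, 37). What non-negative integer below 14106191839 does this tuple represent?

The moduli are pairwise coprime; N = 179·53·229·151·43 = 14106191839.
N/179 = 78805541; 78805541 ≡ 75 (mod 179); 75·74 ≡ 1, so inverse 74.
N/53 = 266154563; 266154563 ≡ 11 (mod 53); 11·29 ≡ 1, so inverse 29.
N/229 = 61599091; 61599091 ≡ 152 (mod 229); 152·113 ≡ 1, so inverse 113.
N/151 = 93418489; 93418489 ≡ 74 (mod 151); 74·100 ≡ 1, so inverse 100.
N/43 = 328050973; 328050973 ≡ 17 (mod 43); 17·38 ≡ 1, so inverse 38.
x ≡ 165·78805541·74 + 28·266154563·29 + 209·61599091·113 + 44·93418489·100 + 37·328050973·38 = 3505399912551.
3505399912551 mod 14106191839 = 7064336479.

7064336479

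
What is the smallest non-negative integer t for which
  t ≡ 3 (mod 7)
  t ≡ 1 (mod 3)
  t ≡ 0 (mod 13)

52

The moduli are pairwise coprime; N = 7·3·13 = 273.
N/7 = 39; 39 ≡ 4 (mod 7); 4·2 ≡ 1, so inverse 2.
N/3 = 91; 91 ≡ 1 (mod 3), inverse 1.
N/13 = 21; 21 ≡ 8 (mod 13); 8·5 ≡ 1, so inverse 5.
t ≡ 3·39·2 + 1·91·1 + 0·21·5 = 325.
325 mod 273 = 52.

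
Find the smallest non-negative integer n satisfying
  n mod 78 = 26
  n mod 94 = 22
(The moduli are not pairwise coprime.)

gcd(78, 94) = 2 and 2 | (22 − 26), so the pair is consistent; merging gives n ≡ 962 (mod 3666), where 3666 = lcm(78, 94).
The solution is unique modulo lcm(78, 94) = 3666.

962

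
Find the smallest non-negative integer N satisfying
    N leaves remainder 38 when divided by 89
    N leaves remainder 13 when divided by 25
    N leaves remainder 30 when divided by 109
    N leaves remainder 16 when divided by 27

2759038

Combine the congruences pairwise.
From N ≡ 38 (mod 89) write N = 38 + 89t. Substituting into N ≡ 13 (mod 25) gives 89t ≡ 0 (mod 25), and since 14⁻¹ ≡ 9 (mod 25), t ≡ 0. Hence N ≡ 38 + 89·0 = 38 (mod 2225).
From N ≡ 38 (mod 2225) write N = 38 + 2225t. Substituting into N ≡ 30 (mod 109) gives 2225t ≡ 101 (mod 109), and since 45⁻¹ ≡ 63 (mod 109), t ≡ 41. Hence N ≡ 38 + 2225·41 = 91263 (mod 242525).
From N ≡ 91263 (mod 242525) write N = 91263 + 242525t. Substituting into N ≡ 16 (mod 27) gives 242525t ≡ 13 (mod 27), and since 11⁻¹ ≡ 5 (mod 27), t ≡ 11. Hence N ≡ 91263 + 242525·11 = 2759038 (mod 6548175).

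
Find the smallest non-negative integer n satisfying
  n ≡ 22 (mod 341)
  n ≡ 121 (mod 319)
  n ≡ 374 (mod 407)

204281

Combine the congruences pairwise.
gcd(341, 319) = 11 and 11 | (121 − 22), so the pair is consistent; merging gives n ≡ 6501 (mod 9889), where 9889 = lcm(341, 319).
gcd(9889, 407) = 11 and 11 | (374 − 6501), so the pair is consistent; merging gives n ≡ 204281 (mod 365893), where 365893 = lcm(9889, 407).
The solution is unique modulo lcm(341, 319, 407) = 365893.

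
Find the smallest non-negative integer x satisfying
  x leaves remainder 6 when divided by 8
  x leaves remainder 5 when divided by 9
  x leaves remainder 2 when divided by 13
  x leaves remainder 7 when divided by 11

The moduli are pairwise coprime; N = 8·9·13·11 = 10296.
N/8 = 1287; 1287 ≡ 7 (mod 8); 7·7 ≡ 1, so inverse 7.
N/9 = 1144; 1144 ≡ 1 (mod 9), inverse 1.
N/13 = 792; 792 ≡ 12 (mod 13); 12·12 ≡ 1, so inverse 12.
N/11 = 936; 936 ≡ 1 (mod 11), inverse 1.
x ≡ 6·1287·7 + 5·1144·1 + 2·792·12 + 7·936·1 = 85334.
85334 mod 10296 = 2966.

2966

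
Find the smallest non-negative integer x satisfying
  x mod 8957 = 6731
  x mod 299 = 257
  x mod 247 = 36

gcd(8957, 299) = 13 and 13 | (257 − 6731), so the pair is consistent; merging gives x ≡ 141086 (mod 206011), where 206011 = lcm(8957, 299).
gcd(206011, 247) = 13 and 13 | (36 − 141086), so the pair is consistent; merging gives x ≡ 3849284 (mod 3914209), where 3914209 = lcm(206011, 247).
The solution is unique modulo lcm(8957, 299, 247) = 3914209.

3849284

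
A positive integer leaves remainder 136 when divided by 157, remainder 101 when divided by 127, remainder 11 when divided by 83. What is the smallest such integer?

322300

From t ≡ 136 (mod 157) write t = 136 + 157s. Substituting into t ≡ 101 (mod 127) gives 157s ≡ 92 (mod 127), and since 30⁻¹ ≡ 72 (mod 127), s ≡ 20. Hence t ≡ 136 + 157·20 = 3276 (mod 19939).
From t ≡ 3276 (mod 19939) write t = 3276 + 19939s. Substituting into t ≡ 11 (mod 83) gives 19939s ≡ 55 (mod 83), and since 19⁻¹ ≡ 35 (mod 83), s ≡ 16. Hence t ≡ 3276 + 19939·16 = 322300 (mod 1654937).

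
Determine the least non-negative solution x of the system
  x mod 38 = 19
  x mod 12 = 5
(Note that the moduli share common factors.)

gcd(38, 12) = 2 and 2 | (5 − 19), so the pair is consistent; merging gives x ≡ 209 (mod 228), where 228 = lcm(38, 12).
The solution is unique modulo lcm(38, 12) = 228.

209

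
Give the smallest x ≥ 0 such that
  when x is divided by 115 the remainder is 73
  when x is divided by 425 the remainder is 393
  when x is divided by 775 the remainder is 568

164868

Combine the congruences pairwise.
gcd(115, 425) = 5 and 5 | (393 − 73), so the pair is consistent; merging gives x ≡ 8468 (mod 9775), where 9775 = lcm(115, 425).
gcd(9775, 775) = 25 and 25 | (568 − 8468), so the pair is consistent; merging gives x ≡ 164868 (mod 303025), where 303025 = lcm(9775, 775).
The solution is unique modulo lcm(115, 425, 775) = 303025.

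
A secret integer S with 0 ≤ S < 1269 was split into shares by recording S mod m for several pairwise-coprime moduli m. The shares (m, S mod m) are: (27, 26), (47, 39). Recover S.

1214

Combine the congruences pairwise.
From S ≡ 26 (mod 27) write S = 26 + 27t. Substituting into S ≡ 39 (mod 47) gives 27t ≡ 13 (mod 47), and since 27⁻¹ ≡ 7 (mod 47), t ≡ 44. Hence S ≡ 26 + 27·44 = 1214 (mod 1269).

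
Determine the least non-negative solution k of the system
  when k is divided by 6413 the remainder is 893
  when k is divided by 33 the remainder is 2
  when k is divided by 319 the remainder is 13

gcd(6413, 33) = 11 and 11 | (2 − 893), so the pair is consistent; merging gives k ≡ 893 (mod 19239), where 19239 = lcm(6413, 33).
gcd(19239, 319) = 11 and 11 | (13 − 893), so the pair is consistent; merging gives k ≡ 77849 (mod 557931), where 557931 = lcm(19239, 319).
The solution is unique modulo lcm(6413, 33, 319) = 557931.

77849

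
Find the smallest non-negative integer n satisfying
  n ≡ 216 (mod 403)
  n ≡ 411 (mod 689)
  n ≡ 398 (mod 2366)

gcd(403, 689) = 13 and 13 | (411 − 216), so the pair is consistent; merging gives n ≡ 8679 (mod 21359), where 21359 = lcm(403, 689).
gcd(21359, 2366) = 13 and 13 | (398 − 8679), so the pair is consistent; merging gives n ≡ 1952348 (mod 3887338), where 3887338 = lcm(21359, 2366).
The solution is unique modulo lcm(403, 689, 2366) = 3887338.

1952348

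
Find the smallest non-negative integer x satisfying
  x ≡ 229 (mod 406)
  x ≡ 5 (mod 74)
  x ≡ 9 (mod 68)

Combine the congruences pairwise.
gcd(406, 74) = 2 and 2 | (5 − 229), so the pair is consistent; merging gives x ≡ 1041 (mod 15022), where 15022 = lcm(406, 74).
gcd(15022, 68) = 2 and 2 | (9 − 1041), so the pair is consistent; merging gives x ≡ 31085 (mod 510748), where 510748 = lcm(15022, 68).
The solution is unique modulo lcm(406, 74, 68) = 510748.

31085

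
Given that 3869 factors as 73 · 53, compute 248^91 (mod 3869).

531

Mod 73: 248 ≡ 29; by Fermat, exponent reduces to 91 mod 72 = 19; 29^19 ≡ 20 (mod 73).
Mod 53: 248 ≡ 36; by Fermat, exponent reduces to 91 mod 52 = 39; 36^39 ≡ 1 (mod 53).
Combine by CRT: x ≡ 20 (mod 73), x ≡ 1 (mod 53) ⇒ x ≡ 531 (mod 3869).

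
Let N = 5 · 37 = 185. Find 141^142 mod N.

Mod 5: 141 ≡ 1; by Fermat, exponent reduces to 142 mod 4 = 2; 1^2 ≡ 1 (mod 5).
Mod 37: 141 ≡ 30; by Fermat, exponent reduces to 142 mod 36 = 34; 30^34 ≡ 34 (mod 37).
Combine by CRT: x ≡ 1 (mod 5), x ≡ 34 (mod 37) ⇒ x ≡ 71 (mod 185).

71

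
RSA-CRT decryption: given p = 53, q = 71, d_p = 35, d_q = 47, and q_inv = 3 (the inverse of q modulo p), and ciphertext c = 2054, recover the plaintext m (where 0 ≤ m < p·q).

3454

m₁ = c^(d_p) mod p: c ≡ 40 (mod 53), and 40^35 mod 53 = 9.
m₂ = c^(d_q) mod q: c ≡ 66 (mod 71), and 66^47 mod 71 = 46.
h = q_inv·(m₁ − m₂) mod p = 3·(9 − 46) mod 53 = 48.
m = m₂ + h·q = 46 + 48·71 = 3454.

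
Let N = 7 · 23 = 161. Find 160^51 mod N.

Mod 7: 160 ≡ 6; by Fermat, exponent reduces to 51 mod 6 = 3; 6^3 ≡ 6 (mod 7).
Mod 23: 160 ≡ 22; by Fermat, exponent reduces to 51 mod 22 = 7; 22^7 ≡ 22 (mod 23).
Combine by CRT: x ≡ 6 (mod 7), x ≡ 22 (mod 23) ⇒ x ≡ 160 (mod 161).

160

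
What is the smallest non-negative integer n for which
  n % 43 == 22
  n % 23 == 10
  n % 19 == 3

17996

The moduli are pairwise coprime; M = 43·23·19 = 18791.
M/43 = 437; 437 ≡ 7 (mod 43); 7·37 ≡ 1, so inverse 37.
M/23 = 817; 817 ≡ 12 (mod 23); 12·2 ≡ 1, so inverse 2.
M/19 = 989; 989 ≡ 1 (mod 19), inverse 1.
n ≡ 22·437·37 + 10·817·2 + 3·989·1 = 375025.
375025 mod 18791 = 17996.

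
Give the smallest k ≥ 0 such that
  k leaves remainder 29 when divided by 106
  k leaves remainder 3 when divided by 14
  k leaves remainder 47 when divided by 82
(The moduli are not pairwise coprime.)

9887

gcd(106, 14) = 2 and 2 | (3 − 29), so the pair is consistent; merging gives k ≡ 241 (mod 742), where 742 = lcm(106, 14).
gcd(742, 82) = 2 and 2 | (47 − 241), so the pair is consistent; merging gives k ≡ 9887 (mod 30422), where 30422 = lcm(742, 82).
The solution is unique modulo lcm(106, 14, 82) = 30422.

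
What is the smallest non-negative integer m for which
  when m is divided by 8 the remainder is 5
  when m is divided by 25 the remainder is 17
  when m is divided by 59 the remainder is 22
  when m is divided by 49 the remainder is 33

The moduli are pairwise coprime; N = 8·25·59·49 = 578200.
N/8 = 72275; 72275 ≡ 3 (mod 8); 3·3 ≡ 1, so inverse 3.
N/25 = 23128; 23128 ≡ 3 (mod 25); 3·17 ≡ 1, so inverse 17.
N/59 = 9800; 9800 ≡ 6 (mod 59); 6·10 ≡ 1, so inverse 10.
N/49 = 11800; 11800 ≡ 40 (mod 49); 40·38 ≡ 1, so inverse 38.
m ≡ 5·72275·3 + 17·23128·17 + 22·9800·10 + 33·11800·38 = 24721317.
24721317 mod 578200 = 436917.

436917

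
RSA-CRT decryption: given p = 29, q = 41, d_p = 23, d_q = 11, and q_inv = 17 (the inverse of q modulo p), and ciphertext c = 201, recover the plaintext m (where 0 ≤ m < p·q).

m₁ = c^(d_p) mod p: c ≡ 27 (mod 29), and 27^23 mod 29 = 19.
m₂ = c^(d_q) mod q: c ≡ 37 (mod 41), and 37^11 mod 41 = 37.
h = q_inv·(m₁ − m₂) mod p = 17·(19 − 37) mod 29 = 13.
m = m₂ + h·q = 37 + 13·41 = 570.

570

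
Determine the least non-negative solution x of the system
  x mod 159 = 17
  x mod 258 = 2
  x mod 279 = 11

17030

Combine the congruences pairwise.
gcd(159, 258) = 3 and 3 | (2 − 17), so the pair is consistent; merging gives x ≡ 3356 (mod 13674), where 13674 = lcm(159, 258).
gcd(13674, 279) = 3 and 3 | (11 − 3356), so the pair is consistent; merging gives x ≡ 17030 (mod 1271682), where 1271682 = lcm(13674, 279).
The solution is unique modulo lcm(159, 258, 279) = 1271682.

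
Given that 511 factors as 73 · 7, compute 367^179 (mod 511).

110

Mod 73: 367 ≡ 2; by Fermat, exponent reduces to 179 mod 72 = 35; 2^35 ≡ 37 (mod 73).
Mod 7: 367 ≡ 3; by Fermat, exponent reduces to 179 mod 6 = 5; 3^5 ≡ 5 (mod 7).
Combine by CRT: x ≡ 37 (mod 73), x ≡ 5 (mod 7) ⇒ x ≡ 110 (mod 511).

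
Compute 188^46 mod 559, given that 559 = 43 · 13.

4

Mod 43: 188 ≡ 16; by Fermat, exponent reduces to 46 mod 42 = 4; 16^4 ≡ 4 (mod 43).
Mod 13: 188 ≡ 6; by Fermat, exponent reduces to 46 mod 12 = 10; 6^10 ≡ 4 (mod 13).
Combine by CRT: x ≡ 4 (mod 43), x ≡ 4 (mod 13) ⇒ x ≡ 4 (mod 559).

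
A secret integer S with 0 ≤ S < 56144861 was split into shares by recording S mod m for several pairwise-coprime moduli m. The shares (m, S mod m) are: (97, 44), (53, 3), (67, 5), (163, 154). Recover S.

Combine the congruences pairwise.
From S ≡ 44 (mod 97) write S = 44 + 97t. Substituting into S ≡ 3 (mod 53) gives 97t ≡ 12 (mod 53), and since 44⁻¹ ≡ 47 (mod 53), t ≡ 34. Hence S ≡ 44 + 97·34 = 3342 (mod 5141).
From S ≡ 3342 (mod 5141) write S = 3342 + 5141t. Substituting into S ≡ 5 (mod 67) gives 5141t ≡ 13 (mod 67), and since 49⁻¹ ≡ 26 (mod 67), t ≡ 3. Hence S ≡ 3342 + 5141·3 = 18765 (mod 344447).
From S ≡ 18765 (mod 344447) write S = 18765 + 344447t. Substituting into S ≡ 154 (mod 163) gives 344447t ≡ 134 (mod 163), and since 28⁻¹ ≡ 99 (mod 163), t ≡ 63. Hence S ≡ 18765 + 344447·63 = 21718926 (mod 56144861).

21718926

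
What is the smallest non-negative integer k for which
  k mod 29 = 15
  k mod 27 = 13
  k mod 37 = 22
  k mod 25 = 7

381307

From k ≡ 15 (mod 29) write k = 15 + 29t. Substituting into k ≡ 13 (mod 27) gives 29t ≡ 25 (mod 27), and since 2⁻¹ ≡ 14 (mod 27), t ≡ 26. Hence k ≡ 15 + 29·26 = 769 (mod 783).
From k ≡ 769 (mod 783) write k = 769 + 783t. Substituting into k ≡ 22 (mod 37) gives 783t ≡ 30 (mod 37), and since 6⁻¹ ≡ 31 (mod 37), t ≡ 5. Hence k ≡ 769 + 783·5 = 4684 (mod 28971).
From k ≡ 4684 (mod 28971) write k = 4684 + 28971t. Substituting into k ≡ 7 (mod 25) gives 28971t ≡ 23 (mod 25), and since 21⁻¹ ≡ 6 (mod 25), t ≡ 13. Hence k ≡ 4684 + 28971·13 = 381307 (mod 724275).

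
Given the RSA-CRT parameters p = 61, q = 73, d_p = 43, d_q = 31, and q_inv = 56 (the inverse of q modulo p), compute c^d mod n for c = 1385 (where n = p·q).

495

m₁ = c^(d_p) mod p: c ≡ 43 (mod 61), and 43^43 mod 61 = 7.
m₂ = c^(d_q) mod q: c ≡ 71 (mod 73), and 71^31 mod 73 = 57.
h = q_inv·(m₁ − m₂) mod p = 56·(7 − 57) mod 61 = 6.
m = m₂ + h·q = 57 + 6·73 = 495.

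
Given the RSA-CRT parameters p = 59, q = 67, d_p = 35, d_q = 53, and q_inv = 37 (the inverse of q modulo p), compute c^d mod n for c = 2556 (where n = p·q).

m₁ = c^(d_p) mod p: c ≡ 19 (mod 59), and 19^35 mod 59 = 48.
m₂ = c^(d_q) mod q: c ≡ 10 (mod 67), and 10^53 mod 67 = 60.
h = q_inv·(m₁ − m₂) mod p = 37·(48 − 60) mod 59 = 28.
m = m₂ + h·q = 60 + 28·67 = 1936.

1936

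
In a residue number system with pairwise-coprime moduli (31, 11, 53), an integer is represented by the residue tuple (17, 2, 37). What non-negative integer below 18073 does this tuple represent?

From x ≡ 17 (mod 31) write x = 17 + 31t. Substituting into x ≡ 2 (mod 11) gives 31t ≡ 7 (mod 11), and since 9⁻¹ ≡ 5 (mod 11), t ≡ 2. Hence x ≡ 17 + 31·2 = 79 (mod 341).
From x ≡ 79 (mod 341) write x = 79 + 341t. Substituting into x ≡ 37 (mod 53) gives 341t ≡ 11 (mod 53), and since 23⁻¹ ≡ 30 (mod 53), t ≡ 12. Hence x ≡ 79 + 341·12 = 4171 (mod 18073).

4171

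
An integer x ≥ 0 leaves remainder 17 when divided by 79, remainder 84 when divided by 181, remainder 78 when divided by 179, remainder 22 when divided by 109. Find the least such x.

143624308

Combine the congruences pairwise.
From x ≡ 17 (mod 79) write x = 17 + 79t. Substituting into x ≡ 84 (mod 181) gives 79t ≡ 67 (mod 181), and since 79⁻¹ ≡ 55 (mod 181), t ≡ 65. Hence x ≡ 17 + 79·65 = 5152 (mod 14299).
From x ≡ 5152 (mod 14299) write x = 5152 + 14299t. Substituting into x ≡ 78 (mod 179) gives 14299t ≡ 117 (mod 179), and since 158⁻¹ ≡ 17 (mod 179), t ≡ 20. Hence x ≡ 5152 + 14299·20 = 291132 (mod 2559521).
From x ≡ 291132 (mod 2559521) write x = 291132 + 2559521t. Substituting into x ≡ 22 (mod 109) gives 2559521t ≡ 29 (mod 109), and since 92⁻¹ ≡ 32 (mod 109), t ≡ 56. Hence x ≡ 291132 + 2559521·56 = 143624308 (mod 278987789).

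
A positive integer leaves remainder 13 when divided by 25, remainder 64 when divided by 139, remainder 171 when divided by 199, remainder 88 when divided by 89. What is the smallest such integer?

35513313

The moduli are pairwise coprime; M = 25·139·199·89 = 61545725.
M/25 = 2461829; 2461829 ≡ 4 (mod 25); 4·19 ≡ 1, so inverse 19.
M/139 = 442775; 442775 ≡ 60 (mod 139); 60·95 ≡ 1, so inverse 95.
M/199 = 309275; 309275 ≡ 29 (mod 199); 29·151 ≡ 1, so inverse 151.
M/89 = 691525; 691525 ≡ 84 (mod 89); 84·71 ≡ 1, so inverse 71.
N ≡ 13·2461829·19 + 64·442775·95 + 171·309275·151 + 88·691525·71 = 15606581738.
15606581738 mod 61545725 = 35513313.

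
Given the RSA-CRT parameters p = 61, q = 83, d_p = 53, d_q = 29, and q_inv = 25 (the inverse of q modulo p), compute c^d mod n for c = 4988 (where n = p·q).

m₁ = c^(d_p) mod p: c ≡ 47 (mod 61), and 47^53 mod 61 = 13.
m₂ = c^(d_q) mod q: c ≡ 8 (mod 83), and 8^29 mod 83 = 32.
h = q_inv·(m₁ − m₂) mod p = 25·(13 − 32) mod 61 = 13.
m = m₂ + h·q = 32 + 13·83 = 1111.

1111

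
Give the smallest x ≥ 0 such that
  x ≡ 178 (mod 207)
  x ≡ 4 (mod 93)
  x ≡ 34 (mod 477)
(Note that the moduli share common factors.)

Combine the congruences pairwise.
gcd(207, 93) = 3 and 3 | (4 − 178), so the pair is consistent; merging gives x ≡ 1213 (mod 6417), where 6417 = lcm(207, 93).
gcd(6417, 477) = 9 and 9 | (34 − 1213), so the pair is consistent; merging gives x ≡ 65383 (mod 340101), where 340101 = lcm(6417, 477).
The solution is unique modulo lcm(207, 93, 477) = 340101.

65383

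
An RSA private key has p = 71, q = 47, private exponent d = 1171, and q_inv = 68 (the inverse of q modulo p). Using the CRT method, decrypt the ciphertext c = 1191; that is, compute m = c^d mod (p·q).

2688

d_p = d mod (p−1) = 1171 mod 70 = 51; d_q = d mod (q−1) = 21.
m₁ = c^(d_p) mod p: c ≡ 55 (mod 71), and 55^51 mod 71 = 61.
m₂ = c^(d_q) mod q: c ≡ 16 (mod 47), and 16^21 mod 47 = 9.
h = q_inv·(m₁ − m₂) mod p = 68·(61 − 9) mod 71 = 57.
m = m₂ + h·q = 9 + 57·47 = 2688.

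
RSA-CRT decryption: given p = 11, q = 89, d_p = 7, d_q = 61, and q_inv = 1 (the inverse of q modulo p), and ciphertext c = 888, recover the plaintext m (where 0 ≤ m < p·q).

915

m₁ = c^(d_p) mod p: c ≡ 8 (mod 11), and 8^7 mod 11 = 2.
m₂ = c^(d_q) mod q: c ≡ 87 (mod 89), and 87^61 mod 89 = 25.
h = q_inv·(m₁ − m₂) mod p = 1·(2 − 25) mod 11 = 10.
m = m₂ + h·q = 25 + 10·89 = 915.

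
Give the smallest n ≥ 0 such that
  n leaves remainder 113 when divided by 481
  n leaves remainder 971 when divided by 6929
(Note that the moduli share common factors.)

gcd(481, 6929) = 13 and 13 | (971 − 113), so the pair is consistent; merging gives n ≡ 21758 (mod 256373), where 256373 = lcm(481, 6929).
The solution is unique modulo lcm(481, 6929) = 256373.

21758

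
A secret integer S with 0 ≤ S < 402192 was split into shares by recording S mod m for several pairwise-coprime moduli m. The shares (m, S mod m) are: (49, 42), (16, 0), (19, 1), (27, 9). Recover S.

The moduli are pairwise coprime; N = 49·16·19·27 = 402192.
N/49 = 8208; 8208 ≡ 25 (mod 49); 25·2 ≡ 1, so inverse 2.
N/16 = 25137; 25137 ≡ 1 (mod 16), inverse 1.
N/19 = 21168; 21168 ≡ 2 (mod 19); 2·10 ≡ 1, so inverse 10.
N/27 = 14896; 14896 ≡ 19 (mod 27); 19·10 ≡ 1, so inverse 10.
S ≡ 42·8208·2 + 0·25137·1 + 1·21168·10 + 9·14896·10 = 2241792.
2241792 mod 402192 = 230832.

230832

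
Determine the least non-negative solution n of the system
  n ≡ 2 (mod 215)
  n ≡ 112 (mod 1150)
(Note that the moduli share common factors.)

gcd(215, 1150) = 5 and 5 | (112 − 2), so the pair is consistent; merging gives n ≡ 11612 (mod 49450), where 49450 = lcm(215, 1150).
The solution is unique modulo lcm(215, 1150) = 49450.

11612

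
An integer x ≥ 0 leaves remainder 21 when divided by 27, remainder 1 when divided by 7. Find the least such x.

183

From x ≡ 21 (mod 27) write x = 21 + 27t. Substituting into x ≡ 1 (mod 7) gives 27t ≡ 1 (mod 7), and since 6⁻¹ ≡ 6 (mod 7), t ≡ 6. Hence x ≡ 21 + 27·6 = 183 (mod 189).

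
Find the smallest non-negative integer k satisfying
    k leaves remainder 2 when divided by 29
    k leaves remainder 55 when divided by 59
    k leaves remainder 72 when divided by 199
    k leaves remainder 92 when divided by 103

10382698

Combine the congruences pairwise.
From k ≡ 2 (mod 29) write k = 2 + 29t. Substituting into k ≡ 55 (mod 59) gives 29t ≡ 53 (mod 59), and since 29⁻¹ ≡ 57 (mod 59), t ≡ 12. Hence k ≡ 2 + 29·12 = 350 (mod 1711).
From k ≡ 350 (mod 1711) write k = 350 + 1711t. Substituting into k ≡ 72 (mod 199) gives 1711t ≡ 120 (mod 199), and since 119⁻¹ ≡ 97 (mod 199), t ≡ 98. Hence k ≡ 350 + 1711·98 = 168028 (mod 340489).
From k ≡ 168028 (mod 340489) write k = 168028 + 340489t. Substituting into k ≡ 92 (mod 103) gives 340489t ≡ 57 (mod 103), and since 74⁻¹ ≡ 71 (mod 103), t ≡ 30. Hence k ≡ 168028 + 340489·30 = 10382698 (mod 35070367).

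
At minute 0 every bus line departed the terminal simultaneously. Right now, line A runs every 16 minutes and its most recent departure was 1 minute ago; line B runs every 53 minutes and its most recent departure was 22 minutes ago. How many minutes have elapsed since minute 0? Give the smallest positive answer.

817

From t ≡ 1 (mod 16) write t = 1 + 16s. Substituting into t ≡ 22 (mod 53) gives 16s ≡ 21 (mod 53), and since 16⁻¹ ≡ 10 (mod 53), s ≡ 51. Hence t ≡ 1 + 16·51 = 817 (mod 848).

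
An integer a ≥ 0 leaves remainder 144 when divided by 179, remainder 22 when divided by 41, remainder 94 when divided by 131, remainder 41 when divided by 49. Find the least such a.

The moduli are pairwise coprime; N = 179·41·131·49 = 47109041.
N/179 = 263179; 263179 ≡ 49 (mod 179); 49·95 ≡ 1, so inverse 95.
N/41 = 1149001; 1149001 ≡ 17 (mod 41); 17·29 ≡ 1, so inverse 29.
N/131 = 359611; 359611 ≡ 16 (mod 131); 16·41 ≡ 1, so inverse 41.
N/49 = 961409; 961409 ≡ 29 (mod 49); 29·22 ≡ 1, so inverse 22.
a ≡ 144·263179·95 + 22·1149001·29 + 94·359611·41 + 41·961409·22 = 6586483070.
6586483070 mod 47109041 = 38326371.

38326371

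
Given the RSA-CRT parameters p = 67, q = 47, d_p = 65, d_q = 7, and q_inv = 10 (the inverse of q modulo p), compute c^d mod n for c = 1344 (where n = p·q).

m₁ = c^(d_p) mod p: c ≡ 4 (mod 67), and 4^65 mod 67 = 17.
m₂ = c^(d_q) mod q: c ≡ 28 (mod 47), and 28^7 mod 47 = 17.
h = q_inv·(m₁ − m₂) mod p = 10·(17 − 17) mod 67 = 0.
m = m₂ + h·q = 17 + 0·47 = 17.

17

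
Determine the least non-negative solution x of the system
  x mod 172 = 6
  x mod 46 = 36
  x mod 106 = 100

17378

Combine the congruences pairwise.
gcd(172, 46) = 2 and 2 | (36 − 6), so the pair is consistent; merging gives x ≡ 1554 (mod 3956), where 3956 = lcm(172, 46).
gcd(3956, 106) = 2 and 2 | (100 − 1554), so the pair is consistent; merging gives x ≡ 17378 (mod 209668), where 209668 = lcm(3956, 106).
The solution is unique modulo lcm(172, 46, 106) = 209668.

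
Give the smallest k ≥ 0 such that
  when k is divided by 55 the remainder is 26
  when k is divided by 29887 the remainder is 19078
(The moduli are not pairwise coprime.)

138626

gcd(55, 29887) = 11 and 11 | (19078 − 26), so the pair is consistent; merging gives k ≡ 138626 (mod 149435), where 149435 = lcm(55, 29887).
The solution is unique modulo lcm(55, 29887) = 149435.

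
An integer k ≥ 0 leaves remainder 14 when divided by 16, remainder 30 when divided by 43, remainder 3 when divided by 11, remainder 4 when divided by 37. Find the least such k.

From k ≡ 14 (mod 16) write k = 14 + 16t. Substituting into k ≡ 30 (mod 43) gives 16t ≡ 16 (mod 43), and since 16⁻¹ ≡ 35 (mod 43), t ≡ 1. Hence k ≡ 14 + 16·1 = 30 (mod 688).
From k ≡ 30 (mod 688) write k = 30 + 688t. Substituting into k ≡ 3 (mod 11) gives 688t ≡ 6 (mod 11), and since 6⁻¹ ≡ 2 (mod 11), t ≡ 1. Hence k ≡ 30 + 688·1 = 718 (mod 7568).
From k ≡ 718 (mod 7568) write k = 718 + 7568t. Substituting into k ≡ 4 (mod 37) gives 7568t ≡ 26 (mod 37), and since 20⁻¹ ≡ 13 (mod 37), t ≡ 5. Hence k ≡ 718 + 7568·5 = 38558 (mod 280016).

38558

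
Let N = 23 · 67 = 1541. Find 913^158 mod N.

Mod 23: 913 ≡ 16; by Fermat, exponent reduces to 158 mod 22 = 4; 16^4 ≡ 9 (mod 23).
Mod 67: 913 ≡ 42; by Fermat, exponent reduces to 158 mod 66 = 26; 42^26 ≡ 15 (mod 67).
Combine by CRT: x ≡ 9 (mod 23), x ≡ 15 (mod 67) ⇒ x ≡ 216 (mod 1541).

216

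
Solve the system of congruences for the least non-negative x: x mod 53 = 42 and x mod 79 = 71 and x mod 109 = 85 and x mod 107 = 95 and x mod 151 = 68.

The moduli are pairwise coprime; N = 53·79·109·107·151 = 7373780131.
N/53 = 139127927; 139127927 ≡ 12 (mod 53); 12·31 ≡ 1, so inverse 31.
N/79 = 93338989; 93338989 ≡ 15 (mod 79); 15·58 ≡ 1, so inverse 58.
N/109 = 67649359; 67649359 ≡ 35 (mod 109); 35·81 ≡ 1, so inverse 81.
N/107 = 68913833; 68913833 ≡ 55 (mod 107); 55·72 ≡ 1, so inverse 72.
N/151 = 48832981; 48832981 ≡ 34 (mod 151); 34·40 ≡ 1, so inverse 40.
x ≡ 42·139127927·31 + 71·93338989·58 + 85·67649359·81 + 95·68913833·72 + 68·48832981·40 = 1635476680411.
1635476680411 mod 7373780131 = 5871271460.

5871271460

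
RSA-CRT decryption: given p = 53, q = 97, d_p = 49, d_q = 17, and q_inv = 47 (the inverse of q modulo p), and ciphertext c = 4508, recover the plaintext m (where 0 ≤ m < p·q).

2864

m₁ = c^(d_p) mod p: c ≡ 3 (mod 53), and 3^49 mod 53 = 2.
m₂ = c^(d_q) mod q: c ≡ 46 (mod 97), and 46^17 mod 97 = 51.
h = q_inv·(m₁ − m₂) mod p = 47·(2 − 51) mod 53 = 29.
m = m₂ + h·q = 51 + 29·97 = 2864.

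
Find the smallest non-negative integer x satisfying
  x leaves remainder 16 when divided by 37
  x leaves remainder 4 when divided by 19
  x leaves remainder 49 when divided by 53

From x ≡ 16 (mod 37) write x = 16 + 37t. Substituting into x ≡ 4 (mod 19) gives 37t ≡ 7 (mod 19), and since 18⁻¹ ≡ 18 (mod 19), t ≡ 12. Hence x ≡ 16 + 37·12 = 460 (mod 703).
From x ≡ 460 (mod 703) write x = 460 + 703t. Substituting into x ≡ 49 (mod 53) gives 703t ≡ 13 (mod 53), and since 14⁻¹ ≡ 19 (mod 53), t ≡ 35. Hence x ≡ 460 + 703·35 = 25065 (mod 37259).

25065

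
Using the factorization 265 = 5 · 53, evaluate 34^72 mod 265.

Mod 5: 34 ≡ 4; since 4 | 72, by Fermat 4^72 ≡ 1 (mod 5).
Mod 53: 34 ≡ 34; by Fermat, exponent reduces to 72 mod 52 = 20; 34^20 ≡ 15 (mod 53).
Combine by CRT: x ≡ 1 (mod 5), x ≡ 15 (mod 53) ⇒ x ≡ 121 (mod 265).

121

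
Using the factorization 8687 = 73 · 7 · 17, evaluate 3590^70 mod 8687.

3704

Mod 73: 3590 ≡ 13; 13^70 ≡ 54 (mod 73).
Mod 7: 3590 ≡ 6; by Fermat, exponent reduces to 70 mod 6 = 4; 6^4 ≡ 1 (mod 7).
Mod 17: 3590 ≡ 3; by Fermat, exponent reduces to 70 mod 16 = 6; 3^6 ≡ 15 (mod 17).
Combine by CRT: x ≡ 54 (mod 73), x ≡ 1 (mod 7), x ≡ 15 (mod 17) ⇒ x ≡ 3704 (mod 8687).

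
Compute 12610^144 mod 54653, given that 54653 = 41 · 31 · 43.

Mod 41: 12610 ≡ 23; by Fermat, exponent reduces to 144 mod 40 = 24; 23^24 ≡ 16 (mod 41).
Mod 31: 12610 ≡ 24; by Fermat, exponent reduces to 144 mod 30 = 24; 24^24 ≡ 8 (mod 31).
Mod 43: 12610 ≡ 11; by Fermat, exponent reduces to 144 mod 42 = 18; 11^18 ≡ 21 (mod 43).
Combine by CRT: x ≡ 16 (mod 41), x ≡ 8 (mod 31), x ≡ 21 (mod 43) ⇒ x ≡ 6084 (mod 54653).

6084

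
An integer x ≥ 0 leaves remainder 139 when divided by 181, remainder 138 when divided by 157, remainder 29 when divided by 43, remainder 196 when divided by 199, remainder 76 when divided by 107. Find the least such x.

12600028073

From x ≡ 139 (mod 181) write x = 139 + 181t. Substituting into x ≡ 138 (mod 157) gives 181t ≡ 156 (mod 157), and since 24⁻¹ ≡ 72 (mod 157), t ≡ 85. Hence x ≡ 139 + 181·85 = 15524 (mod 28417).
From x ≡ 15524 (mod 28417) write x = 15524 + 28417t. Substituting into x ≡ 29 (mod 43) gives 28417t ≡ 28 (mod 43), and since 37⁻¹ ≡ 7 (mod 43), t ≡ 24. Hence x ≡ 15524 + 28417·24 = 697532 (mod 1221931).
From x ≡ 697532 (mod 1221931) write x = 697532 + 1221931t. Substituting into x ≡ 196 (mod 199) gives 1221931t ≡ 159 (mod 199), and since 71⁻¹ ≡ 185 (mod 199), t ≡ 162. Hence x ≡ 697532 + 1221931·162 = 198650354 (mod 243164269).
From x ≡ 198650354 (mod 243164269) write x = 198650354 + 243164269t. Substituting into x ≡ 76 (mod 107) gives 243164269t ≡ 37 (mod 107), and since 28⁻¹ ≡ 65 (mod 107), t ≡ 51. Hence x ≡ 198650354 + 243164269·51 = 12600028073 (mod 26018576783).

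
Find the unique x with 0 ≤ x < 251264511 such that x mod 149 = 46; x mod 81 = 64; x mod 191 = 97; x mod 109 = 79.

The moduli are pairwise coprime; N = 149·81·191·109 = 251264511.
N/149 = 1686339; 1686339 ≡ 106 (mod 149); 106·97 ≡ 1, so inverse 97.
N/81 = 3102031; 3102031 ≡ 55 (mod 81); 55·28 ≡ 1, so inverse 28.
N/191 = 1315521; 1315521 ≡ 104 (mod 191); 104·90 ≡ 1, so inverse 90.
N/109 = 2305179; 2305179 ≡ 47 (mod 109); 47·58 ≡ 1, so inverse 58.
x ≡ 46·1686339·97 + 64·3102031·28 + 97·1315521·90 + 79·2305179·58 = 35130112678.
35130112678 mod 251264511 = 204345649.

204345649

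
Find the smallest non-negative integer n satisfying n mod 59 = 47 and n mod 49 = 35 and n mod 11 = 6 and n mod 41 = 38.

1092196

The moduli are pairwise coprime; M = 59·49·11·41 = 1303841.
M/59 = 22099; 22099 ≡ 33 (mod 59); 33·34 ≡ 1, so inverse 34.
M/49 = 26609; 26609 ≡ 2 (mod 49); 2·25 ≡ 1, so inverse 25.
M/11 = 118531; 118531 ≡ 6 (mod 11); 6·2 ≡ 1, so inverse 2.
M/41 = 31801; 31801 ≡ 26 (mod 41); 26·30 ≡ 1, so inverse 30.
n ≡ 47·22099·34 + 35·26609·25 + 6·118531·2 + 38·31801·30 = 96272589.
96272589 mod 1303841 = 1092196.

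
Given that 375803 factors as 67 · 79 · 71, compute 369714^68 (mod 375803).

Mod 67: 369714 ≡ 8; by Fermat, exponent reduces to 68 mod 66 = 2; 8^2 ≡ 64 (mod 67).
Mod 79: 369714 ≡ 73; 73^68 ≡ 49 (mod 79).
Mod 71: 369714 ≡ 17; 17^68 ≡ 57 (mod 71).
Combine by CRT: x ≡ 64 (mod 67), x ≡ 49 (mod 79), x ≡ 57 (mod 71) ⇒ x ≡ 117917 (mod 375803).

117917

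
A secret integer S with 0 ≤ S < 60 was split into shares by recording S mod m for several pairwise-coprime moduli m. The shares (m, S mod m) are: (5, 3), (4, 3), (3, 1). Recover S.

43

From S ≡ 3 (mod 5) write S = 3 + 5t. Substituting into S ≡ 3 (mod 4) gives 5t ≡ 0 (mod 4), and since 1⁻¹ ≡ 1 (mod 4), t ≡ 0. Hence S ≡ 3 + 5·0 = 3 (mod 20).
From S ≡ 3 (mod 20) write S = 3 + 20t. Substituting into S ≡ 1 (mod 3) gives 20t ≡ 1 (mod 3), and since 2⁻¹ ≡ 2 (mod 3), t ≡ 2. Hence S ≡ 3 + 20·2 = 43 (mod 60).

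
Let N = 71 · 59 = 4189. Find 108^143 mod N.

2160

Mod 71: 108 ≡ 37; by Fermat, exponent reduces to 143 mod 70 = 3; 37^3 ≡ 30 (mod 71).
Mod 59: 108 ≡ 49; by Fermat, exponent reduces to 143 mod 58 = 27; 49^27 ≡ 36 (mod 59).
Combine by CRT: x ≡ 30 (mod 71), x ≡ 36 (mod 59) ⇒ x ≡ 2160 (mod 4189).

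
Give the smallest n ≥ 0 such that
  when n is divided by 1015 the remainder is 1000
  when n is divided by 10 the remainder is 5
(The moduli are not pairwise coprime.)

2015

gcd(1015, 10) = 5 and 5 | (5 − 1000), so the pair is consistent; merging gives n ≡ 2015 (mod 2030), where 2030 = lcm(1015, 10).
The solution is unique modulo lcm(1015, 10) = 2030.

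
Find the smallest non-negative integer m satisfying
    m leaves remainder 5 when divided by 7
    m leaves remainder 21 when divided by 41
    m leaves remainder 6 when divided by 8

390

The moduli are pairwise coprime; N = 7·41·8 = 2296.
N/7 = 328; 328 ≡ 6 (mod 7); 6·6 ≡ 1, so inverse 6.
N/41 = 56; 56 ≡ 15 (mod 41); 15·11 ≡ 1, so inverse 11.
N/8 = 287; 287 ≡ 7 (mod 8); 7·7 ≡ 1, so inverse 7.
m ≡ 5·328·6 + 21·56·11 + 6·287·7 = 34830.
34830 mod 2296 = 390.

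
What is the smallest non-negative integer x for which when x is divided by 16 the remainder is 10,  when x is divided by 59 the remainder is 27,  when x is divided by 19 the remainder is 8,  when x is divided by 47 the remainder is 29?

519050

The moduli are pairwise coprime; N = 16·59·19·47 = 842992.
N/16 = 52687; 52687 ≡ 15 (mod 16); 15·15 ≡ 1, so inverse 15.
N/59 = 14288; 14288 ≡ 10 (mod 59); 10·6 ≡ 1, so inverse 6.
N/19 = 44368; 44368 ≡ 3 (mod 19); 3·13 ≡ 1, so inverse 13.
N/47 = 17936; 17936 ≡ 29 (mod 47); 29·13 ≡ 1, so inverse 13.
x ≡ 10·52687·15 + 27·14288·6 + 8·44368·13 + 29·17936·13 = 21593850.
21593850 mod 842992 = 519050.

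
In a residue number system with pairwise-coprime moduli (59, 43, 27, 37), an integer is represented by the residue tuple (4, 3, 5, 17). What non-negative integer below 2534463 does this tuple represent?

1674896

From x ≡ 4 (mod 59) write x = 4 + 59t. Substituting into x ≡ 3 (mod 43) gives 59t ≡ 42 (mod 43), and since 16⁻¹ ≡ 35 (mod 43), t ≡ 8. Hence x ≡ 4 + 59·8 = 476 (mod 2537).
From x ≡ 476 (mod 2537) write x = 476 + 2537t. Substituting into x ≡ 5 (mod 27) gives 2537t ≡ 15 (mod 27), and since 26⁻¹ ≡ 26 (mod 27), t ≡ 12. Hence x ≡ 476 + 2537·12 = 30920 (mod 68499).
From x ≡ 30920 (mod 68499) write x = 30920 + 68499t. Substituting into x ≡ 17 (mod 37) gives 68499t ≡ 29 (mod 37), and since 12⁻¹ ≡ 34 (mod 37), t ≡ 24. Hence x ≡ 30920 + 68499·24 = 1674896 (mod 2534463).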